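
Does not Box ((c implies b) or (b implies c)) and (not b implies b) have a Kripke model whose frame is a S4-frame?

No, unsatisfiable

1. not Box ((c implies b) or (b implies c)) and (not b implies b), w0
2. not Box ((c implies b) or (b implies c)), w0   [and-rule on 1]
3. not b implies b, w0   [and-rule on 1]
4. b, w0   [implies-rule on 3 (branches; this branch)]
5. not ((c implies b) or (b implies c)), w1   [neg-Box-rule on 2: fresh world w1, w0Rw1]
6. not (c implies b), w1   [neg-or-rule on 5]
7. not (b implies c), w1   [neg-or-rule on 5]
8. c, w1   [neg-implies-rule on 6]
9. not b, w1   [neg-implies-rule on 6]
10. b, w1   [neg-implies-rule on 7]
11. not c, w1   [neg-implies-rule on 7]
Accessibility: w0Rw0, w0Rw1, w1Rw1
Branch closes: b and not b both at w1.
All branches of the tableau close; one closing branch shown above.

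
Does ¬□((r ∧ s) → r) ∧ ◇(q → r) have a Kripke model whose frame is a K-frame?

1. ¬□((r ∧ s) → r) ∧ ◇(q → r), w0
2. ¬□((r ∧ s) → r), w0
3. ◇(q → r), w0
4. ¬((r ∧ s) → r), w1
5. r ∧ s, w1
6. ¬r, w1
7. r, w1
8. s, w1
Accessibility: w0Rw1
Branch closes: r and ¬r both at w1.
Every branch closes; the branch above is one of them.

No, unsatisfiable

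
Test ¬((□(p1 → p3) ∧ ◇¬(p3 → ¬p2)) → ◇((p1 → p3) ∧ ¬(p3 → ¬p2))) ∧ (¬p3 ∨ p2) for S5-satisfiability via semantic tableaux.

No, unsatisfiable

1. ¬((□(p1 → p3) ∧ ◇¬(p3 → ¬p2)) → ◇((p1 → p3) ∧ ¬(p3 → ¬p2))) ∧ (¬p3 ∨ p2), u
2. ¬((□(p1 → p3) ∧ ◇¬(p3 → ¬p2)) → ◇((p1 → p3) ∧ ¬(p3 → ¬p2))), u
3. ¬p3 ∨ p2, u
4. □(p1 → p3) ∧ ◇¬(p3 → ¬p2), u
5. ¬◇((p1 → p3) ∧ ¬(p3 → ¬p2)), u
6. □(p1 → p3), u
7. ◇¬(p3 → ¬p2), u
8. ¬((p1 → p3) ∧ ¬(p3 → ¬p2)), u
9. p1 → p3, u
10. p2, u
11. p3 → ¬p2, u
12. ¬p1, u
13. ¬p3, u
14. ¬(p3 → ¬p2), v
15. p3, v
16. p2, v
17. ¬((p1 → p3) ∧ ¬(p3 → ¬p2)), v
18. p1 → p3, v
19. p3 → ¬p2, v
20. ¬p2, v
Accessibility: uRu, uRv, vRu, vRv
Branch closes: p2 and ¬p2 both at v.
All branches of the tableau close; one closing branch shown above.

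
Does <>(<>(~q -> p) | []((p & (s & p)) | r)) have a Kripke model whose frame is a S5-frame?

Yes, satisfiable

1. <>(<>(~q -> p) | []((p & (s & p)) | r)), 0
2. <>(~q -> p) | []((p & (s & p)) | r), 1
3. []((p & (s & p)) | r), 1
4. (p & (s & p)) | r, 0
5. (p & (s & p)) | r, 1
6. r, 0
7. r, 1
Accessibility: 0R0, 0R1, 1R0, 1R1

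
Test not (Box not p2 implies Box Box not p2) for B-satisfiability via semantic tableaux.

Yes, satisfiable

1. not (Box not p2 implies Box Box not p2), 0
2. Box not p2, 0
3. not Box Box not p2, 0
4. not p2, 0
5. not Box not p2, 1
6. not p2, 1
7. p2, 2
Accessibility: 0R0, 0R1, 1R0, 1R1, 1R2, 2R1, 2R2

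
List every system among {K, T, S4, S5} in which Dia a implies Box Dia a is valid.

S4-tableau for the negation not (Dia a implies Box Dia a):
1. not (Dia a implies Box Dia a), 0
2. Dia a, 0
3. not Box Dia a, 0
4. a, 1
5. not Dia a, 2
6. not a, 2
Accessibility: 0R0, 0R1, 0R2, 1R1, 2R2
Complete open branch: countermodel on an S4-frame, so not valid in S4, nor in K, T (the same frame is also a K-frame and a T-frame).
S5-tableau for the negation not (Dia a implies Box Dia a):
1. not (Dia a implies Box Dia a), 0
2. Dia a, 0
3. not Box Dia a, 0
4. a, 1
5. not Dia a, 2
6. not a, 0
7. not a, 1
Accessibility: 0R0, 0R1, 0R2, 1R0, 1R1, 1R2, 2R0, 2R1, 2R2
Branch closes: a and not a both at 1.
Every branch closes (one shown): valid in S5.

S5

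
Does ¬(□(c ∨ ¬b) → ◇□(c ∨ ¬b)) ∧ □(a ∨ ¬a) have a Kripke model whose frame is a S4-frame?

1. ¬(□(c ∨ ¬b) → ◇□(c ∨ ¬b)) ∧ □(a ∨ ¬a), w0
2. ¬(□(c ∨ ¬b) → ◇□(c ∨ ¬b)), w0
3. □(a ∨ ¬a), w0
4. □(c ∨ ¬b), w0
5. ¬◇□(c ∨ ¬b), w0
6. a ∨ ¬a, w0
7. c ∨ ¬b, w0
8. ¬□(c ∨ ¬b), w0
9. ¬a, w0
10. ¬b, w0
11. ¬(c ∨ ¬b), w1
12. ¬c, w1
13. b, w1
14. a ∨ ¬a, w1
15. c ∨ ¬b, w1
16. ¬□(c ∨ ¬b), w1
17. ¬a, w1
18. ¬b, w1
Accessibility: w0Rw0, w0Rw1, w1Rw1
Branch closes: b and ¬b both at w1.
Every branch closes; the branch above is one of them.

Unsatisfiable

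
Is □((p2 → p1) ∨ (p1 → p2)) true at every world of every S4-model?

Valid

Tableau for the negation ¬□((p2 → p1) ∨ (p1 → p2)):
1. ¬□((p2 → p1) ∨ (p1 → p2)), 0
2. ¬((p2 → p1) ∨ (p1 → p2)), 1
3. ¬(p2 → p1), 1
4. ¬(p1 → p2), 1
5. p2, 1
6. ¬p1, 1
7. p1, 1
8. ¬p2, 1
Accessibility: 0R0, 0R1, 1R1
Branch closes: p1 and ¬p1 both at 1.
Every branch of the negation's tableau closes; the branch above is one of them.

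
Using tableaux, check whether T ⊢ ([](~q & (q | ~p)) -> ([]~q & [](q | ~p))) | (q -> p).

Tableau for the negation ~(([](~q & (q | ~p)) -> ([]~q & [](q | ~p))) | (q -> p)):
1. ~(([](~q & (q | ~p)) -> ([]~q & [](q | ~p))) | (q -> p)), w0
2. ~([](~q & (q | ~p)) -> ([]~q & [](q | ~p))), w0
3. ~(q -> p), w0
4. [](~q & (q | ~p)), w0
5. ~([]~q & [](q | ~p)), w0
6. q, w0
7. ~p, w0
8. ~q & (q | ~p), w0
9. ~q, w0
10. q | ~p, w0
Accessibility: w0Rw0
Branch closes: q and ~q both at w0.
Every branch of the negation's tableau closes; the branch above is one of them.

Valid in T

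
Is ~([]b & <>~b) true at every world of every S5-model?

Valid in S5

Tableau for the negation []b & <>~b:
1. []b & <>~b, w0
2. []b, w0
3. <>~b, w0
4. b, w0
5. ~b, w1
6. b, w1
Accessibility: w0Rw0, w0Rw1, w1Rw0, w1Rw1
Branch closes: b and ~b both at w1.
Every branch of the negation's tableau closes; the branch above is one of them.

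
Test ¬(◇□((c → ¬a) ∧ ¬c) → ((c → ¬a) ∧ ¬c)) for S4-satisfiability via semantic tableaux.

1. ¬(◇□((c → ¬a) ∧ ¬c) → ((c → ¬a) ∧ ¬c)), w0
2. ◇□((c → ¬a) ∧ ¬c), w0   [¬→-rule on 1]
3. ¬((c → ¬a) ∧ ¬c), w0   [¬→-rule on 1]
4. c, w0   [¬∧-rule on 3 (branches; this branch)]
5. □((c → ¬a) ∧ ¬c), w1   [◇-rule on 2: fresh world w1, w0Rw1]
6. (c → ¬a) ∧ ¬c, w1   [□-rule on 5 via w1Rw1]
7. c → ¬a, w1   [∧-rule on 6]
8. ¬c, w1   [∧-rule on 6]
9. ¬a, w1   [→-rule on 7 (branches; this branch)]
Accessibility: w0Rw0, w0Rw1, w1Rw1

Satisfiable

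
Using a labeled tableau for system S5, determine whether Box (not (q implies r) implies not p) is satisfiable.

1. Box (not (q implies r) implies not p), w0
2. not (q implies r) implies not p, w0
3. not p, w0
Accessibility: w0Rw0

Yes, satisfiable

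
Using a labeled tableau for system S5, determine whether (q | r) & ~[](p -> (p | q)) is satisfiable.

Unsatisfiable

1. (q | r) & ~[](p -> (p | q)), 0
2. q | r, 0
3. ~[](p -> (p | q)), 0
4. r, 0
5. ~(p -> (p | q)), 1
6. p, 1
7. ~(p | q), 1
8. ~p, 1
9. ~q, 1
Accessibility: 0R0, 0R1, 1R0, 1R1
Branch closes: p and ~p both at 1.
All branches of the tableau close; one closing branch shown above.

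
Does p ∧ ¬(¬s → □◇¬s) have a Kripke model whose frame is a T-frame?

1. p ∧ ¬(¬s → □◇¬s), w0
2. p, w0
3. ¬(¬s → □◇¬s), w0
4. ¬s, w0
5. ¬□◇¬s, w0
6. ¬◇¬s, w1
7. s, w1
Accessibility: w0Rw0, w0Rw1, w1Rw1

Satisfiable (open branch found)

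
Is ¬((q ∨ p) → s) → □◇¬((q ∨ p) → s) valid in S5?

Tableau for the negation ¬(¬((q ∨ p) → s) → □◇¬((q ∨ p) → s)):
1. ¬(¬((q ∨ p) → s) → □◇¬((q ∨ p) → s)), u
2. ¬((q ∨ p) → s), u
3. ¬□◇¬((q ∨ p) → s), u
4. q ∨ p, u
5. ¬s, u
6. p, u
7. ¬◇¬((q ∨ p) → s), v
8. (q ∨ p) → s, u
9. (q ∨ p) → s, v
10. ¬(q ∨ p), u
11. ¬q, u
12. ¬p, u
Accessibility: uRu, uRv, vRu, vRv
Branch closes: p and ¬p both at u.
Every branch of the negation's tableau closes; the branch above is one of them.

Yes, valid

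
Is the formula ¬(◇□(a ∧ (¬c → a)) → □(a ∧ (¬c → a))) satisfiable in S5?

1. ¬(◇□(a ∧ (¬c → a)) → □(a ∧ (¬c → a))), 0
2. ◇□(a ∧ (¬c → a)), 0
3. ¬□(a ∧ (¬c → a)), 0
4. □(a ∧ (¬c → a)), 1
5. a ∧ (¬c → a), 0
6. a, 0
7. ¬c → a, 0
8. a ∧ (¬c → a), 1
9. a, 1
10. ¬c → a, 1
11. ¬(a ∧ (¬c → a)), 2
12. a ∧ (¬c → a), 2
13. a, 2
14. ¬c → a, 2
15. ¬(¬c → a), 2
16. ¬c, 2
17. ¬a, 2
Accessibility: 0R0, 0R1, 0R2, 1R0, 1R1, 1R2, 2R0, 2R1, 2R2
Branch closes: a and ¬a both at 2.
Every branch closes; the branch above is one of them.

Unsatisfiable (every branch closes)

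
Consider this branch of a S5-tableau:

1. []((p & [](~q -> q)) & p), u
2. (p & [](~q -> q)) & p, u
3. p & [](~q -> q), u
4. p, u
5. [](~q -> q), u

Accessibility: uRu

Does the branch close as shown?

No atom appears with both signs at the same world.

Not closed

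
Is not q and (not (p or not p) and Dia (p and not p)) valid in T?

Tableau for the negation not (not q and (not (p or not p) and Dia (p and not p))):
1. not (not q and (not (p or not p) and Dia (p and not p))), 0
2. not (not (p or not p) and Dia (p and not p)), 0   [neg-and-rule on 1 (branches; this branch)]
3. not Dia (p and not p), 0   [neg-and-rule on 2 (branches; this branch)]
4. not (p and not p), 0   [neg-Dia-rule on 3 via 0R0]
5. p, 0   [neg-and-rule on 4 (branches; this branch)]
Accessibility: 0R0
The negation has an open branch (countermodel exists).

No, not valid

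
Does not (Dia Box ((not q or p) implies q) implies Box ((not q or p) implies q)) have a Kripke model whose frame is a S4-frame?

Satisfiable

1. not (Dia Box ((not q or p) implies q) implies Box ((not q or p) implies q)), u
2. Dia Box ((not q or p) implies q), u
3. not Box ((not q or p) implies q), u
4. Box ((not q or p) implies q), v
5. (not q or p) implies q, v
6. q, v
7. not ((not q or p) implies q), w
8. not q or p, w
9. not q, w
10. p, w
Accessibility: uRu, uRv, uRw, vRv, wRw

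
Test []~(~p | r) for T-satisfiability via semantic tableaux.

1. []~(~p | r), w0
2. ~(~p | r), w0
3. p, w0
4. ~r, w0
Accessibility: w0Rw0

Yes, satisfiable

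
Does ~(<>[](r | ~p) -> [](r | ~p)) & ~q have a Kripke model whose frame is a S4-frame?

Yes, satisfiable

1. ~(<>[](r | ~p) -> [](r | ~p)) & ~q, 0
2. ~(<>[](r | ~p) -> [](r | ~p)), 0
3. ~q, 0
4. <>[](r | ~p), 0
5. ~[](r | ~p), 0
6. [](r | ~p), 1
7. r | ~p, 1
8. ~p, 1
9. ~(r | ~p), 2
10. ~r, 2
11. p, 2
Accessibility: 0R0, 0R1, 0R2, 1R1, 2R2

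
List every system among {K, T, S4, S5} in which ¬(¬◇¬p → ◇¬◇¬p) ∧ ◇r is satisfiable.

K

T-tableau for the formula:
1. ¬(¬◇¬p → ◇¬◇¬p) ∧ ◇r, 0
2. ¬(¬◇¬p → ◇¬◇¬p), 0
3. ◇r, 0
4. ¬◇¬p, 0
5. ¬◇¬◇¬p, 0
6. p, 0
7. ◇¬p, 0
8. r, 1
9. p, 1
10. ◇¬p, 1
11. ¬p, 2
12. p, 2
Accessibility: 0R0, 0R1, 0R2, 1R1, 2R2
Branch closes: p and ¬p both at 2.
Every branch closes (one shown): unsatisfiable in T, hence also in S4, S5 (every S4/S5-frame is a T-frame).
K-tableau for the formula:
1. ¬(¬◇¬p → ◇¬◇¬p) ∧ ◇r, 0
2. ¬(¬◇¬p → ◇¬◇¬p), 0
3. ◇r, 0
4. ¬◇¬p, 0
5. ¬◇¬◇¬p, 0
6. r, 1
7. p, 1
8. ◇¬p, 1
9. ¬p, 2
Accessibility: 0R1, 1R2
Complete open branch: satisfiable in K.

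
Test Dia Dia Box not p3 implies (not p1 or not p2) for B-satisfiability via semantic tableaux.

Satisfiable

1. Dia Dia Box not p3 implies (not p1 or not p2), u
2. not p1 or not p2, u   [implies-rule on 1 (branches; this branch)]
3. not p2, u   [or-rule on 2 (branches; this branch)]
Accessibility: uRu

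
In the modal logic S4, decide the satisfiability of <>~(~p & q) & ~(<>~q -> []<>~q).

Satisfiable (open branch found)

1. <>~(~p & q) & ~(<>~q -> []<>~q), w0
2. <>~(~p & q), w0
3. ~(<>~q -> []<>~q), w0
4. <>~q, w0
5. ~[]<>~q, w0
6. ~(~p & q), w1
7. ~q, w1
8. ~q, w2
9. ~<>~q, w3
10. q, w3
Accessibility: w0Rw0, w0Rw1, w0Rw2, w0Rw3, w1Rw1, w2Rw2, w3Rw3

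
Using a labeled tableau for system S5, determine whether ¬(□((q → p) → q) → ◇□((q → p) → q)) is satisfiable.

Unsatisfiable

1. ¬(□((q → p) → q) → ◇□((q → p) → q)), 0
2. □((q → p) → q), 0   [¬→-rule on 1]
3. ¬◇□((q → p) → q), 0   [¬→-rule on 1]
4. (q → p) → q, 0   [□-rule on 2 via 0R0]
5. ¬□((q → p) → q), 0   [¬◇-rule on 3 via 0R0]
6. ¬(q → p), 0   [→-rule on 4 (branches; this branch)]
7. q, 0   [¬→-rule on 6]
8. ¬p, 0   [¬→-rule on 6]
9. ¬((q → p) → q), 1   [¬□-rule on 5: fresh world 1, 0R1]
10. q → p, 1   [¬→-rule on 9]
11. ¬q, 1   [¬→-rule on 9]
12. (q → p) → q, 1   [□-rule on 2 via 0R1]
13. ¬□((q → p) → q), 1   [¬◇-rule on 3 via 0R1]
14. p, 1   [→-rule on 10 (branches; this branch)]
15. ¬(q → p), 1   [→-rule on 12 (branches; this branch)]
16. q, 1   [¬→-rule on 15]
17. ¬p, 1   [¬→-rule on 15]
Accessibility: 0R0, 0R1, 1R0, 1R1
Branch closes: q and ¬q both at 1.
All branches of the tableau close; one closing branch shown above.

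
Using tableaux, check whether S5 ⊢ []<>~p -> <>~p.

Valid in S5

Tableau for the negation ~([]<>~p -> <>~p):
1. ~([]<>~p -> <>~p), u
2. []<>~p, u
3. ~<>~p, u
4. <>~p, u
5. p, u
6. ~p, v
7. <>~p, v
8. p, v
Accessibility: uRu, uRv, vRu, vRv
Branch closes: p and ~p both at v.
Every branch of the negation's tableau closes; the branch above is one of them.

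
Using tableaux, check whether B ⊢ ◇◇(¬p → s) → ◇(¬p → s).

Not valid

Tableau for the negation ¬(◇◇(¬p → s) → ◇(¬p → s)):
1. ¬(◇◇(¬p → s) → ◇(¬p → s)), 0
2. ◇◇(¬p → s), 0
3. ¬◇(¬p → s), 0
4. ¬(¬p → s), 0
5. ¬p, 0
6. ¬s, 0
7. ◇(¬p → s), 1
8. ¬(¬p → s), 1
9. ¬p, 1
10. ¬s, 1
11. ¬p → s, 2
12. s, 2
Accessibility: 0R0, 0R1, 1R0, 1R1, 1R2, 2R1, 2R2
The negation has an open branch (countermodel exists).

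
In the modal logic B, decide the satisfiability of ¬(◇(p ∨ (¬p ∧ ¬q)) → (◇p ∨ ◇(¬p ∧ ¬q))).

Unsatisfiable (every branch closes)

1. ¬(◇(p ∨ (¬p ∧ ¬q)) → (◇p ∨ ◇(¬p ∧ ¬q))), u
2. ◇(p ∨ (¬p ∧ ¬q)), u
3. ¬(◇p ∨ ◇(¬p ∧ ¬q)), u
4. ¬◇p, u
5. ¬◇(¬p ∧ ¬q), u
6. ¬p, u
7. ¬(¬p ∧ ¬q), u
8. q, u
9. p ∨ (¬p ∧ ¬q), v
10. ¬p, v
11. ¬(¬p ∧ ¬q), v
12. ¬p ∧ ¬q, v
13. ¬q, v
14. q, v
Accessibility: uRu, uRv, vRu, vRv
Branch closes: q and ¬q both at v.
All branches of the tableau close; one closing branch shown above.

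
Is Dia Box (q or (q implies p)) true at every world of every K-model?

Not valid

Tableau for the negation not Dia Box (q or (q implies p)):
1. not Dia Box (q or (q implies p)), w0
The negation has an open branch (countermodel exists).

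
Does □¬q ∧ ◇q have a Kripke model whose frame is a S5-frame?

1. □¬q ∧ ◇q, 0
2. □¬q, 0   [∧-rule on 1]
3. ◇q, 0   [∧-rule on 1]
4. ¬q, 0   [□-rule on 2 via 0R0]
5. q, 1   [◇-rule on 3: fresh world 1, 0R1]
6. ¬q, 1   [□-rule on 2 via 0R1]
Accessibility: 0R0, 0R1, 1R0, 1R1
Branch closes: q and ¬q both at 1.
(One branch shown.) All branches close.

No, unsatisfiable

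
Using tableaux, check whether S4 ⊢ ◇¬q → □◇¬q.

Tableau for the negation ¬(◇¬q → □◇¬q):
1. ¬(◇¬q → □◇¬q), u
2. ◇¬q, u
3. ¬□◇¬q, u
4. ¬q, v
5. ¬◇¬q, w
6. q, w
Accessibility: uRu, uRv, uRw, vRv, wRw
The negation has an open branch (countermodel exists).

Not valid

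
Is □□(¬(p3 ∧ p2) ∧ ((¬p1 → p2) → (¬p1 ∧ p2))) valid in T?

Not valid

Tableau for the negation ¬□□(¬(p3 ∧ p2) ∧ ((¬p1 → p2) → (¬p1 ∧ p2))):
1. ¬□□(¬(p3 ∧ p2) ∧ ((¬p1 → p2) → (¬p1 ∧ p2))), 0
2. ¬□(¬(p3 ∧ p2) ∧ ((¬p1 → p2) → (¬p1 ∧ p2))), 1   [¬□-rule on 1: fresh world 1, 0R1]
3. ¬(¬(p3 ∧ p2) ∧ ((¬p1 → p2) → (¬p1 ∧ p2))), 2   [¬□-rule on 2: fresh world 2, 1R2]
4. ¬((¬p1 → p2) → (¬p1 ∧ p2)), 2   [¬∧-rule on 3 (branches; this branch)]
5. ¬p1 → p2, 2   [¬→-rule on 4]
6. ¬(¬p1 ∧ p2), 2   [¬→-rule on 4]
7. p2, 2   [→-rule on 5 (branches; this branch)]
8. p1, 2   [¬∧-rule on 6 (branches; this branch)]
Accessibility: 0R0, 0R1, 1R1, 1R2, 2R2
The negation has an open branch (countermodel exists).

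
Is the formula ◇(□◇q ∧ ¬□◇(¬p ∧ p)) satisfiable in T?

Satisfiable

1. ◇(□◇q ∧ ¬□◇(¬p ∧ p)), u
2. □◇q ∧ ¬□◇(¬p ∧ p), v   [◇-rule on 1: fresh world v, uRv]
3. □◇q, v   [∧-rule on 2]
4. ¬□◇(¬p ∧ p), v   [∧-rule on 2]
5. ◇q, v   [□-rule on 3 via vRv]
6. ¬◇(¬p ∧ p), w   [¬□-rule on 4: fresh world w, vRw]
7. ◇q, w   [□-rule on 3 via vRw]
8. ¬(¬p ∧ p), w   [¬◇-rule on 6 via wRw]
9. ¬p, w   [¬∧-rule on 8 (branches; this branch)]
10. q, x   [◇-rule on 5: fresh world x, vRx]
11. ◇q, x   [□-rule on 3 via vRx]
12. q, y   [◇-rule on 7: fresh world y, wRy]
13. ¬(¬p ∧ p), y   [¬◇-rule on 6 via wRy]
14. ¬p, y   [¬∧-rule on 13 (branches; this branch)]
15. q, z   [◇-rule on 11: fresh world z, xRz]
Accessibility: uRu, uRv, vRv, vRw, vRx, wRw, wRy, xRx, xRz, yRy, zRz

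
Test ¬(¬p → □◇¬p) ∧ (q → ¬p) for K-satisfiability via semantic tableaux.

1. ¬(¬p → □◇¬p) ∧ (q → ¬p), u
2. ¬(¬p → □◇¬p), u
3. q → ¬p, u
4. ¬p, u
5. ¬□◇¬p, u
6. ¬◇¬p, v
Accessibility: uRv

Yes, satisfiable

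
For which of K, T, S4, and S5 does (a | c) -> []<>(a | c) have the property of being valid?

S5

S4-tableau for the negation ~((a | c) -> []<>(a | c)):
1. ~((a | c) -> []<>(a | c)), w0
2. a | c, w0   [~->-rule on 1]
3. ~[]<>(a | c), w0   [~->-rule on 1]
4. c, w0   [|-rule on 2 (branches; this branch)]
5. ~<>(a | c), w1   [~[]-rule on 3: fresh world w1, w0Rw1]
6. ~(a | c), w1   [~<>-rule on 5 via w1Rw1]
7. ~a, w1   [~|-rule on 6]
8. ~c, w1   [~|-rule on 6]
Accessibility: w0Rw0, w0Rw1, w1Rw1
Complete open branch: countermodel on an S4-frame, so not valid in S4, nor in K, T (the same frame is also a K-frame and a T-frame).
S5-tableau for the negation ~((a | c) -> []<>(a | c)):
1. ~((a | c) -> []<>(a | c)), w0
2. a | c, w0   [~->-rule on 1]
3. ~[]<>(a | c), w0   [~->-rule on 1]
4. c, w0   [|-rule on 2 (branches; this branch)]
5. ~<>(a | c), w1   [~[]-rule on 3: fresh world w1, w0Rw1]
6. ~(a | c), w0   [~<>-rule on 5 via w1Rw0]
7. ~a, w0   [~|-rule on 6]
8. ~c, w0   [~|-rule on 6]
Accessibility: w0Rw0, w0Rw1, w1Rw0, w1Rw1
Branch closes: c and ~c both at w0.
Every branch closes (one shown): valid in S5.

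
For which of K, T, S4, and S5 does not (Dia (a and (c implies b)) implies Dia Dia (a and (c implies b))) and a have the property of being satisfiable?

K

T-tableau for the formula:
1. not (Dia (a and (c implies b)) implies Dia Dia (a and (c implies b))) and a, 0
2. not (Dia (a and (c implies b)) implies Dia Dia (a and (c implies b))), 0   [and-rule on 1]
3. a, 0   [and-rule on 1]
4. Dia (a and (c implies b)), 0   [neg-implies-rule on 2]
5. not Dia Dia (a and (c implies b)), 0   [neg-implies-rule on 2]
6. not Dia (a and (c implies b)), 0   [neg-Dia-rule on 5 via 0R0]
7. not (a and (c implies b)), 0   [neg-Dia-rule on 6 via 0R0]
8. not (c implies b), 0   [neg-and-rule on 7 (branches; this branch)]
9. c, 0   [neg-implies-rule on 8]
10. not b, 0   [neg-implies-rule on 8]
11. a and (c implies b), 1   [Dia-rule on 4: fresh world 1, 0R1]
12. a, 1   [and-rule on 11]
13. c implies b, 1   [and-rule on 11]
14. not Dia (a and (c implies b)), 1   [neg-Dia-rule on 5 via 0R1]
15. not (a and (c implies b)), 1   [neg-Dia-rule on 6 via 0R1]
16. b, 1   [implies-rule on 13 (branches; this branch)]
17. not (c implies b), 1   [neg-and-rule on 15 (branches; this branch)]
18. c, 1   [neg-implies-rule on 17]
19. not b, 1   [neg-implies-rule on 17]
Accessibility: 0R0, 0R1, 1R1
Branch closes: b and not b both at 1.
Every branch closes (one shown): unsatisfiable in T, hence also in S4, S5 (every S4/S5-frame is a T-frame).
K-tableau for the formula:
1. not (Dia (a and (c implies b)) implies Dia Dia (a and (c implies b))) and a, 0
2. not (Dia (a and (c implies b)) implies Dia Dia (a and (c implies b))), 0   [and-rule on 1]
3. a, 0   [and-rule on 1]
4. Dia (a and (c implies b)), 0   [neg-implies-rule on 2]
5. not Dia Dia (a and (c implies b)), 0   [neg-implies-rule on 2]
6. a and (c implies b), 1   [Dia-rule on 4: fresh world 1, 0R1]
7. a, 1   [and-rule on 6]
8. c implies b, 1   [and-rule on 6]
9. not Dia (a and (c implies b)), 1   [neg-Dia-rule on 5 via 0R1]
10. b, 1   [implies-rule on 8 (branches; this branch)]
Accessibility: 0R1
Complete open branch: satisfiable in K.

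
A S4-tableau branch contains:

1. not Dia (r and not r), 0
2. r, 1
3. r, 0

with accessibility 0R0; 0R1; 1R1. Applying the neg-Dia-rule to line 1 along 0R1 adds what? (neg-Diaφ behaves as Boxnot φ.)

not (r and not r), 1

neg-Diaφ behaves as Boxnot φ: propagate the negated body to each accessible world.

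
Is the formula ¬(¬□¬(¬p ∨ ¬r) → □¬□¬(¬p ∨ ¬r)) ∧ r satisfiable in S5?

No, unsatisfiable

1. ¬(¬□¬(¬p ∨ ¬r) → □¬□¬(¬p ∨ ¬r)) ∧ r, w0
2. ¬(¬□¬(¬p ∨ ¬r) → □¬□¬(¬p ∨ ¬r)), w0
3. r, w0
4. ¬□¬(¬p ∨ ¬r), w0
5. ¬□¬□¬(¬p ∨ ¬r), w0
6. ¬p ∨ ¬r, w1
7. ¬r, w1
8. □¬(¬p ∨ ¬r), w2
9. ¬(¬p ∨ ¬r), w0
10. p, w0
11. ¬(¬p ∨ ¬r), w1
12. p, w1
13. r, w1
Accessibility: w0Rw0, w0Rw1, w0Rw2, w1Rw0, w1Rw1, w1Rw2, w2Rw0, w2Rw1, w2Rw2
Branch closes: r and ¬r both at w1.
Every branch closes; the branch above is one of them.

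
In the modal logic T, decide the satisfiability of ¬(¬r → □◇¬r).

Satisfiable

1. ¬(¬r → □◇¬r), w0
2. ¬r, w0
3. ¬□◇¬r, w0
4. ¬◇¬r, w1
5. r, w1
Accessibility: w0Rw0, w0Rw1, w1Rw1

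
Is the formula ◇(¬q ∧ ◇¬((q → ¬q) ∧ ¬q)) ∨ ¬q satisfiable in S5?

Satisfiable

1. ◇(¬q ∧ ◇¬((q → ¬q) ∧ ¬q)) ∨ ¬q, w0
2. ¬q, w0
Accessibility: w0Rw0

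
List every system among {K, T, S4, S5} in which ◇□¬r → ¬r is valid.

S4-tableau for the negation ¬(◇□¬r → ¬r):
1. ¬(◇□¬r → ¬r), w0
2. ◇□¬r, w0
3. r, w0
4. □¬r, w1
5. ¬r, w1
Accessibility: w0Rw0, w0Rw1, w1Rw1
Complete open branch: countermodel on an S4-frame, so not valid in S4, nor in K, T (the same frame is also a K-frame and a T-frame).
S5-tableau for the negation ¬(◇□¬r → ¬r):
1. ¬(◇□¬r → ¬r), w0
2. ◇□¬r, w0
3. r, w0
4. □¬r, w1
5. ¬r, w0
Accessibility: w0Rw0, w0Rw1, w1Rw0, w1Rw1
Branch closes: r and ¬r both at w0.
Every branch closes (one shown): valid in S5.

S5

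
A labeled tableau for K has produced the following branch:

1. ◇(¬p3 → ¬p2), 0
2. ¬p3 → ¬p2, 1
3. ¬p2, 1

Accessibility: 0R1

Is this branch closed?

No, open

No atom appears with both signs at the same world.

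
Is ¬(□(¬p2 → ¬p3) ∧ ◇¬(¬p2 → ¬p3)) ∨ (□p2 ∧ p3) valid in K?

Tableau for the negation ¬(¬(□(¬p2 → ¬p3) ∧ ◇¬(¬p2 → ¬p3)) ∨ (□p2 ∧ p3)):
1. ¬(¬(□(¬p2 → ¬p3) ∧ ◇¬(¬p2 → ¬p3)) ∨ (□p2 ∧ p3)), u
2. □(¬p2 → ¬p3) ∧ ◇¬(¬p2 → ¬p3), u   [¬∨-rule on 1]
3. ¬(□p2 ∧ p3), u   [¬∨-rule on 1]
4. □(¬p2 → ¬p3), u   [∧-rule on 2]
5. ◇¬(¬p2 → ¬p3), u   [∧-rule on 2]
6. ¬p3, u   [¬∧-rule on 3 (branches; this branch)]
7. ¬(¬p2 → ¬p3), v   [◇-rule on 5: fresh world v, uRv]
8. ¬p2, v   [¬→-rule on 7]
9. p3, v   [¬→-rule on 7]
10. ¬p2 → ¬p3, v   [□-rule on 4 via uRv]
11. ¬p3, v   [→-rule on 10 (branches; this branch)]
Accessibility: uRv
Branch closes: p3 and ¬p3 both at v.
All branches of the negation close; one closing branch shown above.

Yes, valid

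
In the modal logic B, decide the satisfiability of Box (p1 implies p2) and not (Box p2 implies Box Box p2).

1. Box (p1 implies p2) and not (Box p2 implies Box Box p2), u
2. Box (p1 implies p2), u
3. not (Box p2 implies Box Box p2), u
4. Box p2, u
5. not Box Box p2, u
6. p1 implies p2, u
7. p2, u
8. not Box p2, v
9. p1 implies p2, v
10. p2, v
11. not p2, w
Accessibility: uRu, uRv, vRu, vRv, vRw, wRv, wRw

Satisfiable (open branch found)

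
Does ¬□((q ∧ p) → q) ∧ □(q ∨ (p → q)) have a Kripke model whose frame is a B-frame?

1. ¬□((q ∧ p) → q) ∧ □(q ∨ (p → q)), 0
2. ¬□((q ∧ p) → q), 0
3. □(q ∨ (p → q)), 0
4. q ∨ (p → q), 0
5. p → q, 0
6. q, 0
7. ¬((q ∧ p) → q), 1
8. q ∧ p, 1
9. ¬q, 1
10. q, 1
11. p, 1
Accessibility: 0R0, 0R1, 1R0, 1R1
Branch closes: q and ¬q both at 1.
(One branch shown.) All branches close.

No, unsatisfiable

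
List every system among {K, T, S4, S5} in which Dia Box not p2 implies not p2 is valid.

S5-tableau for the negation not (Dia Box not p2 implies not p2):
1. not (Dia Box not p2 implies not p2), w0
2. Dia Box not p2, w0
3. p2, w0
4. Box not p2, w1
5. not p2, w0
Accessibility: w0Rw0, w0Rw1, w1Rw0, w1Rw1
Branch closes: p2 and not p2 both at w0.
Every branch closes (one shown): valid in S5.
S4-tableau for the negation not (Dia Box not p2 implies not p2):
1. not (Dia Box not p2 implies not p2), w0
2. Dia Box not p2, w0
3. p2, w0
4. Box not p2, w1
5. not p2, w1
Accessibility: w0Rw0, w0Rw1, w1Rw1
Complete open branch: countermodel on an S4-frame, so not valid in S4, nor in K, T (the same frame is also a K-frame and a T-frame).

S5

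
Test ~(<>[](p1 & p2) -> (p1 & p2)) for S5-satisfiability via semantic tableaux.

1. ~(<>[](p1 & p2) -> (p1 & p2)), w0
2. <>[](p1 & p2), w0
3. ~(p1 & p2), w0
4. ~p2, w0
5. [](p1 & p2), w1
6. p1 & p2, w0
7. p1, w0
8. p2, w0
Accessibility: w0Rw0, w0Rw1, w1Rw0, w1Rw1
Branch closes: p2 and ~p2 both at w0.
(One branch shown.) All branches close.

Unsatisfiable (every branch closes)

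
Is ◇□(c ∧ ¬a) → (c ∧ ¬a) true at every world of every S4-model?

Invalid (countermodel exists)

Tableau for the negation ¬(◇□(c ∧ ¬a) → (c ∧ ¬a)):
1. ¬(◇□(c ∧ ¬a) → (c ∧ ¬a)), u
2. ◇□(c ∧ ¬a), u
3. ¬(c ∧ ¬a), u
4. a, u
5. □(c ∧ ¬a), v
6. c ∧ ¬a, v
7. c, v
8. ¬a, v
Accessibility: uRu, uRv, vRv
The negation has an open branch (countermodel exists).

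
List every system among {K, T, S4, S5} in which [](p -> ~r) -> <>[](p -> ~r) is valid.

K-tableau for the negation ~([](p -> ~r) -> <>[](p -> ~r)):
1. ~([](p -> ~r) -> <>[](p -> ~r)), 0
2. [](p -> ~r), 0   [~->-rule on 1]
3. ~<>[](p -> ~r), 0   [~->-rule on 1]
Complete open branch: countermodel on a K-frame, so not valid in K.
T-tableau for the negation ~([](p -> ~r) -> <>[](p -> ~r)):
1. ~([](p -> ~r) -> <>[](p -> ~r)), 0
2. [](p -> ~r), 0   [~->-rule on 1]
3. ~<>[](p -> ~r), 0   [~->-rule on 1]
4. p -> ~r, 0   [[]-rule on 2 via 0R0]
5. ~[](p -> ~r), 0   [~<>-rule on 3 via 0R0]
6. ~r, 0   [->-rule on 4 (branches; this branch)]
7. ~(p -> ~r), 1   [~[]-rule on 5: fresh world 1, 0R1]
8. p, 1   [~->-rule on 7]
9. r, 1   [~->-rule on 7]
10. p -> ~r, 1   [[]-rule on 2 via 0R1]
11. ~[](p -> ~r), 1   [~<>-rule on 3 via 0R1]
12. ~r, 1   [->-rule on 10 (branches; this branch)]
Accessibility: 0R0, 0R1, 1R1
Branch closes: r and ~r both at 1.
Every branch closes (one shown): valid in T, hence also in S4, S5 (every theorem of T is a theorem of S4 and S5).

T, S4, S5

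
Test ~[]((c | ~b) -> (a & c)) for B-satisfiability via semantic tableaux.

Satisfiable

1. ~[]((c | ~b) -> (a & c)), w0
2. ~((c | ~b) -> (a & c)), w1
3. c | ~b, w1
4. ~(a & c), w1
5. ~b, w1
6. ~c, w1
Accessibility: w0Rw0, w0Rw1, w1Rw0, w1Rw1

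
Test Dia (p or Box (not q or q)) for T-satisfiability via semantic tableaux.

1. Dia (p or Box (not q or q)), u
2. p or Box (not q or q), v
3. Box (not q or q), v
4. not q or q, v
5. q, v
Accessibility: uRu, uRv, vRv

Yes, satisfiable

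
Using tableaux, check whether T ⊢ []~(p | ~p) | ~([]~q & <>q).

Tableau for the negation ~([]~(p | ~p) | ~([]~q & <>q)):
1. ~([]~(p | ~p) | ~([]~q & <>q)), w0
2. ~[]~(p | ~p), w0
3. []~q & <>q, w0
4. []~q, w0
5. <>q, w0
6. ~q, w0
7. p | ~p, w1
8. ~q, w1
9. ~p, w1
10. q, w2
11. ~q, w2
Accessibility: w0Rw0, w0Rw1, w0Rw2, w1Rw1, w2Rw2
Branch closes: q and ~q both at w2.
Every branch of the negation's tableau closes; the branch above is one of them.

Yes, valid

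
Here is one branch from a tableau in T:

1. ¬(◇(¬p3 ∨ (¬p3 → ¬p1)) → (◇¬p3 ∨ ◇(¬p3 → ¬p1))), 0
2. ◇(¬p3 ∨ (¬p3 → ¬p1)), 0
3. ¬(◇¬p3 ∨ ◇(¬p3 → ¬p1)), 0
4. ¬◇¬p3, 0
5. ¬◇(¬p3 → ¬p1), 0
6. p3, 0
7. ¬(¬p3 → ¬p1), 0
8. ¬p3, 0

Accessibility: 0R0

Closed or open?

Yes, closed

Both p3 and ¬p3 appear at 0.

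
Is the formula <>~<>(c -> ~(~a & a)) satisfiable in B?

Unsatisfiable (every branch closes)

1. <>~<>(c -> ~(~a & a)), 0
2. ~<>(c -> ~(~a & a)), 1
3. ~(c -> ~(~a & a)), 0
4. c, 0
5. ~a & a, 0
6. ~a, 0
7. a, 0
Accessibility: 0R0, 0R1, 1R0, 1R1
Branch closes: a and ~a both at 0.
All branches of the tableau close; one closing branch shown above.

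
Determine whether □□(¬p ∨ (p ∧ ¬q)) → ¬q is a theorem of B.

Not valid

Tableau for the negation ¬(□□(¬p ∨ (p ∧ ¬q)) → ¬q):
1. ¬(□□(¬p ∨ (p ∧ ¬q)) → ¬q), u
2. □□(¬p ∨ (p ∧ ¬q)), u
3. q, u
4. □(¬p ∨ (p ∧ ¬q)), u
5. ¬p ∨ (p ∧ ¬q), u
6. ¬p, u
Accessibility: uRu
The negation has an open branch (countermodel exists).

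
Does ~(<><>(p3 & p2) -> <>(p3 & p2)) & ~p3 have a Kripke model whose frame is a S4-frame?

1. ~(<><>(p3 & p2) -> <>(p3 & p2)) & ~p3, u
2. ~(<><>(p3 & p2) -> <>(p3 & p2)), u
3. ~p3, u
4. <><>(p3 & p2), u
5. ~<>(p3 & p2), u
6. ~(p3 & p2), u
7. ~p2, u
8. <>(p3 & p2), v
9. ~(p3 & p2), v
10. ~p2, v
11. p3 & p2, w
12. p3, w
13. p2, w
14. ~(p3 & p2), w
15. ~p2, w
Accessibility: uRu, uRv, uRw, vRv, vRw, wRw
Branch closes: p2 and ~p2 both at w.
Every branch closes; the branch above is one of them.

Unsatisfiable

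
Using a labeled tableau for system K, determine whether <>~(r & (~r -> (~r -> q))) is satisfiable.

Satisfiable (open branch found)

1. <>~(r & (~r -> (~r -> q))), 0
2. ~(r & (~r -> (~r -> q))), 1
3. ~(~r -> (~r -> q)), 1
4. ~r, 1
5. ~(~r -> q), 1
6. ~q, 1
Accessibility: 0R1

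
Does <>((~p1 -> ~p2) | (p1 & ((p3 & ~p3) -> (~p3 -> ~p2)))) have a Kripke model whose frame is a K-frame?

1. <>((~p1 -> ~p2) | (p1 & ((p3 & ~p3) -> (~p3 -> ~p2)))), u
2. (~p1 -> ~p2) | (p1 & ((p3 & ~p3) -> (~p3 -> ~p2))), v
3. p1 & ((p3 & ~p3) -> (~p3 -> ~p2)), v
4. p1, v
5. (p3 & ~p3) -> (~p3 -> ~p2), v
6. ~p3 -> ~p2, v
7. ~p2, v
Accessibility: uRv

Yes, satisfiable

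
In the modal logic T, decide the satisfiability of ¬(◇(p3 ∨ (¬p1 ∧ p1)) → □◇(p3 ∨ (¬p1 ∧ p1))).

Satisfiable

1. ¬(◇(p3 ∨ (¬p1 ∧ p1)) → □◇(p3 ∨ (¬p1 ∧ p1))), u
2. ◇(p3 ∨ (¬p1 ∧ p1)), u
3. ¬□◇(p3 ∨ (¬p1 ∧ p1)), u
4. p3 ∨ (¬p1 ∧ p1), v
5. p3, v
6. ¬◇(p3 ∨ (¬p1 ∧ p1)), w
7. ¬(p3 ∨ (¬p1 ∧ p1)), w
8. ¬p3, w
9. ¬(¬p1 ∧ p1), w
10. ¬p1, w
Accessibility: uRu, uRv, uRw, vRv, wRw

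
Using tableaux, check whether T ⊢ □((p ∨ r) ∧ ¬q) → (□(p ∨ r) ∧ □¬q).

Tableau for the negation ¬(□((p ∨ r) ∧ ¬q) → (□(p ∨ r) ∧ □¬q)):
1. ¬(□((p ∨ r) ∧ ¬q) → (□(p ∨ r) ∧ □¬q)), 0
2. □((p ∨ r) ∧ ¬q), 0   [¬→-rule on 1]
3. ¬(□(p ∨ r) ∧ □¬q), 0   [¬→-rule on 1]
4. (p ∨ r) ∧ ¬q, 0   [□-rule on 2 via 0R0]
5. p ∨ r, 0   [∧-rule on 4]
6. ¬q, 0   [∧-rule on 4]
7. ¬□(p ∨ r), 0   [¬∧-rule on 3 (branches; this branch)]
8. r, 0   [∨-rule on 5 (branches; this branch)]
9. ¬(p ∨ r), 1   [¬□-rule on 7: fresh world 1, 0R1]
10. ¬p, 1   [¬∨-rule on 9]
11. ¬r, 1   [¬∨-rule on 9]
12. (p ∨ r) ∧ ¬q, 1   [□-rule on 2 via 0R1]
13. p ∨ r, 1   [∧-rule on 12]
14. ¬q, 1   [∧-rule on 12]
15. r, 1   [∨-rule on 13 (branches; this branch)]
Accessibility: 0R0, 0R1, 1R1
Branch closes: r and ¬r both at 1.
All branches of the negation close; one closing branch shown above.

Yes, valid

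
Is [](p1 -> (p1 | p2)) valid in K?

Valid

Tableau for the negation ~[](p1 -> (p1 | p2)):
1. ~[](p1 -> (p1 | p2)), w0
2. ~(p1 -> (p1 | p2)), w1
3. p1, w1
4. ~(p1 | p2), w1
5. ~p1, w1
6. ~p2, w1
Accessibility: w0Rw1
Branch closes: p1 and ~p1 both at w1.
All branches of the negation close; one closing branch shown above.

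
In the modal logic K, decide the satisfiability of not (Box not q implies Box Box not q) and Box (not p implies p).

1. not (Box not q implies Box Box not q) and Box (not p implies p), 0
2. not (Box not q implies Box Box not q), 0   [and-rule on 1]
3. Box (not p implies p), 0   [and-rule on 1]
4. Box not q, 0   [neg-implies-rule on 2]
5. not Box Box not q, 0   [neg-implies-rule on 2]
6. not Box not q, 1   [neg-Box-rule on 5: fresh world 1, 0R1]
7. not p implies p, 1   [Box-rule on 3 via 0R1]
8. not q, 1   [Box-rule on 4 via 0R1]
9. p, 1   [implies-rule on 7 (branches; this branch)]
10. q, 2   [neg-Box-rule on 6: fresh world 2, 1R2]
Accessibility: 0R1, 1R2

Satisfiable (open branch found)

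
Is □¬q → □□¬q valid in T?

Tableau for the negation ¬(□¬q → □□¬q):
1. ¬(□¬q → □□¬q), 0
2. □¬q, 0
3. ¬□□¬q, 0
4. ¬q, 0
5. ¬□¬q, 1
6. ¬q, 1
7. q, 2
Accessibility: 0R0, 0R1, 1R1, 1R2, 2R2
The negation has an open branch (countermodel exists).

Invalid (countermodel exists)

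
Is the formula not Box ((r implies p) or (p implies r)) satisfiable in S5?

Unsatisfiable

1. not Box ((r implies p) or (p implies r)), 0
2. not ((r implies p) or (p implies r)), 1
3. not (r implies p), 1
4. not (p implies r), 1
5. r, 1
6. not p, 1
7. p, 1
8. not r, 1
Accessibility: 0R0, 0R1, 1R0, 1R1
Branch closes: p and not p both at 1.
(One branch shown.) All branches close.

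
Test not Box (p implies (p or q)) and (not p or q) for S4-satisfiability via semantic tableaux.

1. not Box (p implies (p or q)) and (not p or q), w0
2. not Box (p implies (p or q)), w0
3. not p or q, w0
4. q, w0
5. not (p implies (p or q)), w1
6. p, w1
7. not (p or q), w1
8. not p, w1
9. not q, w1
Accessibility: w0Rw0, w0Rw1, w1Rw1
Branch closes: p and not p both at w1.
All branches of the tableau close; one closing branch shown above.

Unsatisfiable (every branch closes)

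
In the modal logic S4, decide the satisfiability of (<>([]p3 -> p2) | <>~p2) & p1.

1. (<>([]p3 -> p2) | <>~p2) & p1, w0
2. <>([]p3 -> p2) | <>~p2, w0
3. p1, w0
4. <>~p2, w0
5. ~p2, w1
Accessibility: w0Rw0, w0Rw1, w1Rw1

Satisfiable (open branch found)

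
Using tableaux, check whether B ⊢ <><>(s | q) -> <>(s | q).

Tableau for the negation ~(<><>(s | q) -> <>(s | q)):
1. ~(<><>(s | q) -> <>(s | q)), u
2. <><>(s | q), u   [~->-rule on 1]
3. ~<>(s | q), u   [~->-rule on 1]
4. ~(s | q), u   [~<>-rule on 3 via uRu]
5. ~s, u   [~|-rule on 4]
6. ~q, u   [~|-rule on 4]
7. <>(s | q), v   [<>-rule on 2: fresh world v, uRv]
8. ~(s | q), v   [~<>-rule on 3 via uRv]
9. ~s, v   [~|-rule on 8]
10. ~q, v   [~|-rule on 8]
11. s | q, w   [<>-rule on 7: fresh world w, vRw]
12. q, w   [|-rule on 11 (branches; this branch)]
Accessibility: uRu, uRv, vRu, vRv, vRw, wRv, wRw
The negation has an open branch (countermodel exists).

Not valid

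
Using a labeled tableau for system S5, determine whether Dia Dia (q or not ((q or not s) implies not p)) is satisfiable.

Satisfiable

1. Dia Dia (q or not ((q or not s) implies not p)), 0
2. Dia (q or not ((q or not s) implies not p)), 1   [Dia-rule on 1: fresh world 1, 0R1]
3. q or not ((q or not s) implies not p), 2   [Dia-rule on 2: fresh world 2, 1R2]
4. not ((q or not s) implies not p), 2   [or-rule on 3 (branches; this branch)]
5. q or not s, 2   [neg-implies-rule on 4]
6. p, 2   [neg-implies-rule on 4]
7. not s, 2   [or-rule on 5 (branches; this branch)]
Accessibility: 0R0, 0R1, 0R2, 1R0, 1R1, 1R2, 2R0, 2R1, 2R2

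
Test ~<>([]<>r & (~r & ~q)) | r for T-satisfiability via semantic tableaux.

1. ~<>([]<>r & (~r & ~q)) | r, u
2. r, u   [|-rule on 1 (branches; this branch)]
Accessibility: uRu

Yes, satisfiable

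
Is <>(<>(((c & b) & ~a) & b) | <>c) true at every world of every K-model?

Tableau for the negation ~<>(<>(((c & b) & ~a) & b) | <>c):
1. ~<>(<>(((c & b) & ~a) & b) | <>c), u
The negation has an open branch (countermodel exists).

Invalid (countermodel exists)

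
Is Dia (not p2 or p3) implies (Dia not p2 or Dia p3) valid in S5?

Tableau for the negation not (Dia (not p2 or p3) implies (Dia not p2 or Dia p3)):
1. not (Dia (not p2 or p3) implies (Dia not p2 or Dia p3)), w0
2. Dia (not p2 or p3), w0
3. not (Dia not p2 or Dia p3), w0
4. not Dia not p2, w0
5. not Dia p3, w0
6. p2, w0
7. not p3, w0
8. not p2 or p3, w1
9. p2, w1
10. not p3, w1
11. p3, w1
Accessibility: w0Rw0, w0Rw1, w1Rw0, w1Rw1
Branch closes: p3 and not p3 both at w1.
Every branch of the negation's tableau closes; the branch above is one of them.

Valid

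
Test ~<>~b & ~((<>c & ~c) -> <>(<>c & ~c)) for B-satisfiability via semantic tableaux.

Unsatisfiable

1. ~<>~b & ~((<>c & ~c) -> <>(<>c & ~c)), u
2. ~<>~b, u
3. ~((<>c & ~c) -> <>(<>c & ~c)), u
4. <>c & ~c, u
5. ~<>(<>c & ~c), u
6. <>c, u
7. ~c, u
8. b, u
9. ~(<>c & ~c), u
10. ~<>c, u
11. c, v
12. b, v
13. ~(<>c & ~c), v
14. ~c, v
Accessibility: uRu, uRv, vRu, vRv
Branch closes: c and ~c both at v.
(One branch shown.) All branches close.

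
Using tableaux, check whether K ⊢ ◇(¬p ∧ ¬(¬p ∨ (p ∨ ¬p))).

Tableau for the negation ¬◇(¬p ∧ ¬(¬p ∨ (p ∨ ¬p))):
1. ¬◇(¬p ∧ ¬(¬p ∨ (p ∨ ¬p))), u
The negation has an open branch (countermodel exists).

No, not valid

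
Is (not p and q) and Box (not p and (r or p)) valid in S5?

Tableau for the negation not ((not p and q) and Box (not p and (r or p))):
1. not ((not p and q) and Box (not p and (r or p))), 0
2. not Box (not p and (r or p)), 0
3. not (not p and (r or p)), 1
4. not (r or p), 1
5. not r, 1
6. not p, 1
Accessibility: 0R0, 0R1, 1R0, 1R1
The negation has an open branch (countermodel exists).

Invalid (countermodel exists)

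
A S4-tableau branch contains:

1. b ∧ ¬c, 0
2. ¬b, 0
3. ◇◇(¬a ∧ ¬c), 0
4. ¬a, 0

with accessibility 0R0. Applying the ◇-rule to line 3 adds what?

a fresh world 1 with 0R1, and ◇(¬a ∧ ¬c) at 1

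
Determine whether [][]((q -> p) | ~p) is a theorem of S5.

Tableau for the negation ~[][]((q -> p) | ~p):
1. ~[][]((q -> p) | ~p), u
2. ~[]((q -> p) | ~p), v   [~[]-rule on 1: fresh world v, uRv]
3. ~((q -> p) | ~p), w   [~[]-rule on 2: fresh world w, vRw]
4. ~(q -> p), w   [~|-rule on 3]
5. p, w   [~|-rule on 3]
6. q, w   [~->-rule on 4]
7. ~p, w   [~->-rule on 4]
Accessibility: uRu, uRv, uRw, vRu, vRv, vRw, wRu, wRv, wRw
Branch closes: p and ~p both at w.
Every branch of the negation's tableau closes; the branch above is one of them.

Valid in S5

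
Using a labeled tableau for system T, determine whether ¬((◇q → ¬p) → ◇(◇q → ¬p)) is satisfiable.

Unsatisfiable (every branch closes)

1. ¬((◇q → ¬p) → ◇(◇q → ¬p)), w0
2. ◇q → ¬p, w0   [¬→-rule on 1]
3. ¬◇(◇q → ¬p), w0   [¬→-rule on 1]
4. ¬(◇q → ¬p), w0   [¬◇-rule on 3 via w0Rw0]
5. ◇q, w0   [¬→-rule on 4]
6. p, w0   [¬→-rule on 4]
7. ¬◇q, w0   [→-rule on 2 (branches; this branch)]
8. ¬q, w0   [¬◇-rule on 7 via w0Rw0]
9. q, w1   [◇-rule on 5: fresh world w1, w0Rw1]
10. ¬(◇q → ¬p), w1   [¬◇-rule on 3 via w0Rw1]
11. ◇q, w1   [¬→-rule on 10]
12. p, w1   [¬→-rule on 10]
13. ¬q, w1   [¬◇-rule on 7 via w0Rw1]
Accessibility: w0Rw0, w0Rw1, w1Rw1
Branch closes: q and ¬q both at w1.
(One branch shown.) All branches close.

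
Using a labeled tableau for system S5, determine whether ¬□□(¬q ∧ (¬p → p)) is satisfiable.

Satisfiable

1. ¬□□(¬q ∧ (¬p → p)), 0
2. ¬□(¬q ∧ (¬p → p)), 1   [¬□-rule on 1: fresh world 1, 0R1]
3. ¬(¬q ∧ (¬p → p)), 2   [¬□-rule on 2: fresh world 2, 1R2]
4. ¬(¬p → p), 2   [¬∧-rule on 3 (branches; this branch)]
5. ¬p, 2   [¬→-rule on 4]
Accessibility: 0R0, 0R1, 0R2, 1R0, 1R1, 1R2, 2R0, 2R1, 2R2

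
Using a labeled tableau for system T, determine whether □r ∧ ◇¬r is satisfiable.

Unsatisfiable

1. □r ∧ ◇¬r, u
2. □r, u
3. ◇¬r, u
4. r, u
5. ¬r, v
6. r, v
Accessibility: uRu, uRv, vRv
Branch closes: r and ¬r both at v.
All branches of the tableau close; one closing branch shown above.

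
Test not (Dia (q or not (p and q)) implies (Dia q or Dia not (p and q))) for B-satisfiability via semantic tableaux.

1. not (Dia (q or not (p and q)) implies (Dia q or Dia not (p and q))), u
2. Dia (q or not (p and q)), u
3. not (Dia q or Dia not (p and q)), u
4. not Dia q, u
5. not Dia not (p and q), u
6. not q, u
7. p and q, u
8. p, u
9. q, u
Accessibility: uRu
Branch closes: q and not q both at u.
All branches of the tableau close; one closing branch shown above.

Unsatisfiable (every branch closes)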